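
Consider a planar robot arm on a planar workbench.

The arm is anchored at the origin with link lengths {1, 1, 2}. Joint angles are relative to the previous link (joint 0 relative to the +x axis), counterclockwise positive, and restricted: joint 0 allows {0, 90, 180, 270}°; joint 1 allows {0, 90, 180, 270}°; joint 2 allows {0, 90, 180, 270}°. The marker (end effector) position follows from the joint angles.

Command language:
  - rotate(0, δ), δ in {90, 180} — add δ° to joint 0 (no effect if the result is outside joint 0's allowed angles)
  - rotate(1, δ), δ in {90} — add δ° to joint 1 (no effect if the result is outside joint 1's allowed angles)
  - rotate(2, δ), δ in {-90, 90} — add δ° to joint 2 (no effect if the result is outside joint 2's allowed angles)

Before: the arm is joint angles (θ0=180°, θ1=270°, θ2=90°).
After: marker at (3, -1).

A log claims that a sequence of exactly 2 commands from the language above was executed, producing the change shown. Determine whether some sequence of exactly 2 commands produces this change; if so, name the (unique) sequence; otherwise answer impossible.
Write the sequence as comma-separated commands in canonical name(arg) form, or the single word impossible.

rotate(0, 90), rotate(0, 90)

begin: joint angles (θ0=180°, θ1=270°, θ2=90°)
t=1 rotate(0, 90) ⇒ joint angles (θ0=270°, θ1=270°, θ2=90°)
t=2 rotate(0, 90) ⇒ joint angles (θ0=0°, θ1=270°, θ2=90°)
uniquely the one of 25 2-step routes that fits.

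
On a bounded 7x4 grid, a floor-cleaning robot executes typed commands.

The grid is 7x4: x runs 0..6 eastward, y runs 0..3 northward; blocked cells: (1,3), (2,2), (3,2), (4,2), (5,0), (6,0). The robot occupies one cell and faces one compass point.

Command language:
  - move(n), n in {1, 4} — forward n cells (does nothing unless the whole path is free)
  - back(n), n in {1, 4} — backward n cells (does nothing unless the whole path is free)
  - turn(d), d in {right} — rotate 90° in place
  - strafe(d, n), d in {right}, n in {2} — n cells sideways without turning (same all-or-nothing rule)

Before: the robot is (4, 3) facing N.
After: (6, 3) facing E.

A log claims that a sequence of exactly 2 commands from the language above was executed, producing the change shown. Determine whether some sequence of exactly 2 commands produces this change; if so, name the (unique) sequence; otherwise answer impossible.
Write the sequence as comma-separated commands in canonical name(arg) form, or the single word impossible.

strafe(right, 2), turn(right)

key: order matters: swapping strafe(right, 2) and turn(right) lands elsewhere
start: (4, 3) facing N
1. strafe(right, 2) → (6, 3) facing N
2. turn(right) → (6, 3) facing E
all 36 alternatives checked — unique.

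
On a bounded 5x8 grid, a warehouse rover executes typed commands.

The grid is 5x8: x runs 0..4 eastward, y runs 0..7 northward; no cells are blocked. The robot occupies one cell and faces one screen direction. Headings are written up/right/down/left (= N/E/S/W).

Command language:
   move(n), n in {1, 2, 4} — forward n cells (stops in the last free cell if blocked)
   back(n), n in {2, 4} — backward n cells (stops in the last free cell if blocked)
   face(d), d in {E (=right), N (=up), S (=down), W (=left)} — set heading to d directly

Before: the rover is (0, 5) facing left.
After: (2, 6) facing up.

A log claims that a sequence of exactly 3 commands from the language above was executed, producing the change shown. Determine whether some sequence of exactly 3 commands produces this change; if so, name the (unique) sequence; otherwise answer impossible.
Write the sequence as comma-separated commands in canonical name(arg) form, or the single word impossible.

back(2), face(N), move(1)

key: order matters: swapping back(2) and move(1) lands elsewhere
start: (0, 5) facing left
step 1 (back(2)): (2, 5) facing left
step 2 (face(N)): (2, 5) facing up
step 3 (move(1)): (2, 6) facing up
no other 3-command option fits: unique.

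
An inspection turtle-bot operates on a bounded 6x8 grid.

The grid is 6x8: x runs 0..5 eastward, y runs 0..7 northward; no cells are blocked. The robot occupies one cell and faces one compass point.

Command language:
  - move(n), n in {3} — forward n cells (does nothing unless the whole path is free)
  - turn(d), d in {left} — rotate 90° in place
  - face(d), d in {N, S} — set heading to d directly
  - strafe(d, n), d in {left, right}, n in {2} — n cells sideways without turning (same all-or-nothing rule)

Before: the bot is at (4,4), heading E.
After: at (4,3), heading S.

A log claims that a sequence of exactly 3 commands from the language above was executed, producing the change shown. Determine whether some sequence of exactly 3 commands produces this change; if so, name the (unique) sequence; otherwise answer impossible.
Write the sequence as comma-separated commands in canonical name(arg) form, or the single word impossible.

key: cell and facing (now S) both changed — the 3 commands mix motion and turning
t0: at (4,4), heading E
1. strafe(left, 2) → at (4,6), heading E
2. face(S) → at (4,6), heading S
3. move(3) → at (4,3), heading S
uniquely the one of 216 3-step routes that fits.

strafe(left, 2), face(S), move(3)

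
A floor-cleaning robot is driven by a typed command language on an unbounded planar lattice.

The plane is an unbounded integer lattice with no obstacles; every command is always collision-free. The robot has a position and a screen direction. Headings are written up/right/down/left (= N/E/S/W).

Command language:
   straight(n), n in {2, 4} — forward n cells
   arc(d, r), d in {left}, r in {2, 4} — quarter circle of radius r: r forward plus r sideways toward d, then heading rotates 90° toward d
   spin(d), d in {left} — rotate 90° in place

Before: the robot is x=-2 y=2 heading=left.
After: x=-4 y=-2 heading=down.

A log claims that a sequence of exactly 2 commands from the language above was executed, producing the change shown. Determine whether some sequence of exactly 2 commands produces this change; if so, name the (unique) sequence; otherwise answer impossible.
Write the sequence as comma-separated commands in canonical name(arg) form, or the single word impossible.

key: order matters: swapping arc(left, 2) and straight(2) lands elsewhere
begin: x=-2 y=2 heading=left
t=1 arc(left, 2) ⇒ x=-4 y=0 heading=down
t=2 straight(2) ⇒ x=-4 y=-2 heading=down
no other 2-command option fits: unique.

arc(left, 2), straight(2)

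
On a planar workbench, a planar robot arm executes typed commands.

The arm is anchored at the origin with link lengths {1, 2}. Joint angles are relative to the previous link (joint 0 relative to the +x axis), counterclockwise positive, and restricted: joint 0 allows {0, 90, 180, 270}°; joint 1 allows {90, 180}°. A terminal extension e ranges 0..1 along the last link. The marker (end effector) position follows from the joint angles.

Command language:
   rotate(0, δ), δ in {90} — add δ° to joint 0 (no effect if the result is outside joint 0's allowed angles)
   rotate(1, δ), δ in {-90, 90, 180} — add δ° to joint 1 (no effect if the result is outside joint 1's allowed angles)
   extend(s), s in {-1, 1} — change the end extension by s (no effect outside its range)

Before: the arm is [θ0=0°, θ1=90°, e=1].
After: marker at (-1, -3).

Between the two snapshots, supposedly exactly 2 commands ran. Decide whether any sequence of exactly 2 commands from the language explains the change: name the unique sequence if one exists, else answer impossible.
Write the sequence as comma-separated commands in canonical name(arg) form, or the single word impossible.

rotate(0, 90), rotate(0, 90)

initial: [θ0=0°, θ1=90°, e=1]
1. rotate(0, 90) → [θ0=90°, θ1=90°, e=1]
2. rotate(0, 90) → [θ0=180°, θ1=90°, e=1]
no rival 2-sequence matches.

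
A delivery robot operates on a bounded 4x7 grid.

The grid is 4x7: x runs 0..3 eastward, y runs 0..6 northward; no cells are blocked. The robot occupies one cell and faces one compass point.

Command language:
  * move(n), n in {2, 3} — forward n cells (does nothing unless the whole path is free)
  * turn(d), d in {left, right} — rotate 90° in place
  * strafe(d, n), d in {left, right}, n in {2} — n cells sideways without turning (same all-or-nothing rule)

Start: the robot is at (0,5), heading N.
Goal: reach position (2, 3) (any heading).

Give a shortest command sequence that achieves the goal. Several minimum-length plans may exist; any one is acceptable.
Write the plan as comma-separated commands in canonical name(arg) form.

begin: at (0,5), heading N
t=1 turn(right) ⇒ at (0,5), heading E
t=2 strafe(right, 2) ⇒ at (0,3), heading E
t=3 move(2) ⇒ at (2,3), heading E
no 2-step plan works, so 3 is optimal.

turn(right), strafe(right, 2), move(2)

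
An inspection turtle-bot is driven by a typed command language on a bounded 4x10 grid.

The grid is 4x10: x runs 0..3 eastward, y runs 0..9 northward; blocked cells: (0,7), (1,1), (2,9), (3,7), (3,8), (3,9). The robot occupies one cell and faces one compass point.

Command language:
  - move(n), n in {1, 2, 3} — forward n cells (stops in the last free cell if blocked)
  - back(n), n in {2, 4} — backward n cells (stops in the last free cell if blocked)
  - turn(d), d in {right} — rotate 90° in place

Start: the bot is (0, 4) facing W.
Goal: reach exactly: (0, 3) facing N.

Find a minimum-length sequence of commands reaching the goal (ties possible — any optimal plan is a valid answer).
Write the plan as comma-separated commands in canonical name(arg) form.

initial: (0, 4) facing W
[1] after turn(right): (0, 4) facing N
[2] after back(4): (0, 0) facing N
[3] after move(3): (0, 3) facing N
minimal: 3 command(s), checked below 3.

turn(right), back(4), move(3)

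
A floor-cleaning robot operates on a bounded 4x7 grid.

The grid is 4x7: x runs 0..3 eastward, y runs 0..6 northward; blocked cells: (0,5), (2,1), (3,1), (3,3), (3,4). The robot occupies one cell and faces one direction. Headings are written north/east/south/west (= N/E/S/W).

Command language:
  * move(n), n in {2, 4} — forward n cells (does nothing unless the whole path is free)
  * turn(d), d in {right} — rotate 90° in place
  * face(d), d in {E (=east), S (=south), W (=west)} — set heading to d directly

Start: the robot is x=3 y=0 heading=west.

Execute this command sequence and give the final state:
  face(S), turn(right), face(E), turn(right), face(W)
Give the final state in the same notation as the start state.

t0: x=3 y=0 heading=west
step 1 (face(S)): x=3 y=0 heading=south
step 2 (turn(right)): x=3 y=0 heading=west
step 3 (face(E)): x=3 y=0 heading=east
step 4 (turn(right)): x=3 y=0 heading=south
step 5 (face(W)): x=3 y=0 heading=west

x=3 y=0 heading=west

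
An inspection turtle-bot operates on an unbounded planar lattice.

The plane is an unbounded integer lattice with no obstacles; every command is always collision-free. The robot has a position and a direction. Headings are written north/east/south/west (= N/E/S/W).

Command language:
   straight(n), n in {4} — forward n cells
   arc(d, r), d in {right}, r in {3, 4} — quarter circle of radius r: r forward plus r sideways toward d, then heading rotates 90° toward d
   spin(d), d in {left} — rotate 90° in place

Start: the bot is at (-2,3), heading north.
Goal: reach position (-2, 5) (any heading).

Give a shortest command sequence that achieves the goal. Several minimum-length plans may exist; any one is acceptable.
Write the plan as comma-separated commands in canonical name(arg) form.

initial: at (-2,3), heading north
[1] after arc(right, 4): at (2,7), heading east
[2] after arc(right, 3): at (5,4), heading south
[3] after arc(right, 3): at (2,1), heading west
[4] after arc(right, 4): at (-2,5), heading north
no 3-step plan works, so 4 is optimal.

arc(right, 4), arc(right, 3), arc(right, 3), arc(right, 4)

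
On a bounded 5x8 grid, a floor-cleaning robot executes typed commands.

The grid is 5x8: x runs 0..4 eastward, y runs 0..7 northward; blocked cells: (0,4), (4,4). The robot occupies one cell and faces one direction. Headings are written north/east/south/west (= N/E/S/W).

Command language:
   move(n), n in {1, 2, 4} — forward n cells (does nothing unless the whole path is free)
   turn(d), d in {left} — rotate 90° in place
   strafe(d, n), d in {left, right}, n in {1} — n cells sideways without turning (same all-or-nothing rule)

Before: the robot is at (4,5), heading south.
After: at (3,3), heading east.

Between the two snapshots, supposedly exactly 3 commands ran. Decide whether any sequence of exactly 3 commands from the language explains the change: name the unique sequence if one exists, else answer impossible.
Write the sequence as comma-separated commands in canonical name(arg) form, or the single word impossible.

key: running turn(left) before strafe(right, 1) would end elsewhere — order is forced
start: at (4,5), heading south
[1] after strafe(right, 1): at (3,5), heading south
[2] after move(2): at (3,3), heading south
[3] after turn(left): at (3,3), heading east
no other 3-command option fits: unique.

strafe(right, 1), move(2), turn(left)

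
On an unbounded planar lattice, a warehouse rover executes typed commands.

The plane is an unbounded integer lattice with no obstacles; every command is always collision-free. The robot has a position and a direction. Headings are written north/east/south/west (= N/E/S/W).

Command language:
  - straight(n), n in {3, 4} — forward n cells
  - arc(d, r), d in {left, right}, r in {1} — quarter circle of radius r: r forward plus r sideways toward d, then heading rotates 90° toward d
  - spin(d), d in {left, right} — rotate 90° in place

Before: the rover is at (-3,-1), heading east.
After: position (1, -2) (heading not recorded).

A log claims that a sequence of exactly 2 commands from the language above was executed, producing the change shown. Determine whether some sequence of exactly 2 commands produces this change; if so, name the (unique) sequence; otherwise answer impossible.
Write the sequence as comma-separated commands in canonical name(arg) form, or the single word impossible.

key: order matters: swapping straight(3) and arc(right, 1) lands elsewhere
start: at (-3,-1), heading east
t=1 straight(3) ⇒ at (0,-1), heading east
t=2 arc(right, 1) ⇒ at (1,-2), heading south
no other 2-command option fits: unique.

straight(3), arc(right, 1)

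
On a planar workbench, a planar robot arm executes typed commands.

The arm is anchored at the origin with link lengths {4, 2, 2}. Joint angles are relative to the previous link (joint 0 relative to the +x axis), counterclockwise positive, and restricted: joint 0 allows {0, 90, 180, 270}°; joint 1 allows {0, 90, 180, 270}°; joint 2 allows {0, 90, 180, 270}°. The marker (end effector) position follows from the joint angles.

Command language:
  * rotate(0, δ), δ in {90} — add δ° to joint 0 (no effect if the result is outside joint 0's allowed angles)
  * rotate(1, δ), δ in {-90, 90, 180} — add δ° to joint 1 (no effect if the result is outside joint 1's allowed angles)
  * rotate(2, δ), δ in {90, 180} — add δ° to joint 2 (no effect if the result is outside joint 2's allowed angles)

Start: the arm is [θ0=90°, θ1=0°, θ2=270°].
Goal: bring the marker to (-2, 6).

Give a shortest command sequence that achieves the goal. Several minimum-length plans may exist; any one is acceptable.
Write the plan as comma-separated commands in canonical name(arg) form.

begin: [θ0=90°, θ1=0°, θ2=270°]
step 1 (rotate(1, 90)): [θ0=90°, θ1=90°, θ2=270°]
shorter routes all fall short; 1 is best.

rotate(1, 90)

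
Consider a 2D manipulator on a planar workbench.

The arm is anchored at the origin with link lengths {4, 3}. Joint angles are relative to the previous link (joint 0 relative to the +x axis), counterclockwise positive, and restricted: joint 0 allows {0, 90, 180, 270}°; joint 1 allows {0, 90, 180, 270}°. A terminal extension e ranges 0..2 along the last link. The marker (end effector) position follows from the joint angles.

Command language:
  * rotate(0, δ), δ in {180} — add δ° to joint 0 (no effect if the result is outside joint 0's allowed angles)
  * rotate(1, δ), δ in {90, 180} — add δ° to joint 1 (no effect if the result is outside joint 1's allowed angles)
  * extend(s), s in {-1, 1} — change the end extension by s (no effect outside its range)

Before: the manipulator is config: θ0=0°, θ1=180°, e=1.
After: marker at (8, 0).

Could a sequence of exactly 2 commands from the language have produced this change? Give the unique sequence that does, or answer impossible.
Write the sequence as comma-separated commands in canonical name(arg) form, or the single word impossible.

rotate(1, 90), rotate(1, 90)

initial: config: θ0=0°, θ1=180°, e=1
step 1 (rotate(1, 90)): config: θ0=0°, θ1=270°, e=1
step 2 (rotate(1, 90)): config: θ0=0°, θ1=0°, e=1
no rival 2-sequence matches.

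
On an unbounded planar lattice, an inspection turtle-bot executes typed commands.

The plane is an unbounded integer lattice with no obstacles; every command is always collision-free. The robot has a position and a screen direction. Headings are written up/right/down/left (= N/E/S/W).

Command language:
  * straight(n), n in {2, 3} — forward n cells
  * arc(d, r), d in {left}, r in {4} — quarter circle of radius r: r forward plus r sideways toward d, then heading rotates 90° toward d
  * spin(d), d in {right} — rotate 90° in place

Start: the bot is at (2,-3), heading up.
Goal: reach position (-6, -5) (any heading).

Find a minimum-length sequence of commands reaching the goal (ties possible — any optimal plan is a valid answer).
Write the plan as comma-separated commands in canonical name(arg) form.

arc(left, 4), arc(left, 4), straight(2)

begin: at (2,-3), heading up
step 1 (arc(left, 4)): at (-2,1), heading left
step 2 (arc(left, 4)): at (-6,-3), heading down
step 3 (straight(2)): at (-6,-5), heading down
no 2-step plan works, so 3 is optimal.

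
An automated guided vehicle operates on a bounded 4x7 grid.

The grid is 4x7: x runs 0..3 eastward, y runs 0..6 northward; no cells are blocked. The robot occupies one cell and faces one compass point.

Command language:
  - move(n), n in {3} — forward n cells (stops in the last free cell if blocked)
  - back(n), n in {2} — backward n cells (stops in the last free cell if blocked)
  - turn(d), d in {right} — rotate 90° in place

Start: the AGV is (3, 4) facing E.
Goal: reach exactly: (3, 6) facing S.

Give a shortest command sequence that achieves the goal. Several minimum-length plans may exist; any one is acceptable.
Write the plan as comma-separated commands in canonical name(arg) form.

turn(right), back(2)

begin: (3, 4) facing E
1. turn(right) → (3, 4) facing S
2. back(2) → (3, 6) facing S
nothing shorter than 2 reaches the goal.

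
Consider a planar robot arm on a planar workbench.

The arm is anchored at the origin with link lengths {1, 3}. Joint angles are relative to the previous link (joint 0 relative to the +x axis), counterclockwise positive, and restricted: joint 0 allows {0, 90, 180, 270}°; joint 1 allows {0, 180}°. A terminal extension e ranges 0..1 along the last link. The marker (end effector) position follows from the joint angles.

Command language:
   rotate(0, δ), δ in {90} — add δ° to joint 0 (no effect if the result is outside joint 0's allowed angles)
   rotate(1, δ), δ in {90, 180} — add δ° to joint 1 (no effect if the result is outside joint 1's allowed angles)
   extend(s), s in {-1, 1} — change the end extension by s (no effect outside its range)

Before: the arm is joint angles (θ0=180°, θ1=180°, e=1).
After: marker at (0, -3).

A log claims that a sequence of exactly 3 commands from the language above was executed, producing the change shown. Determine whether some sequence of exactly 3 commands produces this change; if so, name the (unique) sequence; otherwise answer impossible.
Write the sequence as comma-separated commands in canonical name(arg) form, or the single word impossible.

rotate(0, 90), rotate(0, 90), rotate(0, 90)

start: joint angles (θ0=180°, θ1=180°, e=1)
t=1 rotate(0, 90) ⇒ joint angles (θ0=270°, θ1=180°, e=1)
t=2 rotate(0, 90) ⇒ joint angles (θ0=0°, θ1=180°, e=1)
t=3 rotate(0, 90) ⇒ joint angles (θ0=90°, θ1=180°, e=1)
no other 3-command option fits: unique.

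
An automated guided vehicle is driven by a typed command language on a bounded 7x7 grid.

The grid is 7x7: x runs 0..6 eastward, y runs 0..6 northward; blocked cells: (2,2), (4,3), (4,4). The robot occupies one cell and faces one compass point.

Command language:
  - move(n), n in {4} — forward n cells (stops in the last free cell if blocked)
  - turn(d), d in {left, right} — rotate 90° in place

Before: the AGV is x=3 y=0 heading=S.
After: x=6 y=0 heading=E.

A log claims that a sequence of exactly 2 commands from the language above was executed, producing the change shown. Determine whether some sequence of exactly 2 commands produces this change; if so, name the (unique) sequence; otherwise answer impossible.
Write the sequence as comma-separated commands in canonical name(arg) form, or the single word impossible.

turn(left), move(4)

key: move(4) runs into the grid edge before its full distance
begin: x=3 y=0 heading=S
t=1 turn(left) ⇒ x=3 y=0 heading=E
t=2 move(4) ⇒ x=6 y=0 heading=E
uniquely the one of 9 2-step routes that fits.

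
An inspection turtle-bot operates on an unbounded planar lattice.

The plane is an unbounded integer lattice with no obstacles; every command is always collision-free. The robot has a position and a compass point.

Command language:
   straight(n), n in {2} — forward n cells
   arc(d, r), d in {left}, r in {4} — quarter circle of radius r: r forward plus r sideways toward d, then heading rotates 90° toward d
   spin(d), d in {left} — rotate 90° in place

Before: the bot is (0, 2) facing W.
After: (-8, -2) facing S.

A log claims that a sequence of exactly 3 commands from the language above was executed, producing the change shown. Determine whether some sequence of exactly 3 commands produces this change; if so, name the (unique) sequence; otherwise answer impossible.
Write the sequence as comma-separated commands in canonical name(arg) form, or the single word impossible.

key: order matters: swapping straight(2) and arc(left, 4) lands elsewhere
start: (0, 2) facing W
[1] after straight(2): (-2, 2) facing W
[2] after straight(2): (-4, 2) facing W
[3] after arc(left, 4): (-8, -2) facing S
all 27 alternatives checked — unique.

straight(2), straight(2), arc(left, 4)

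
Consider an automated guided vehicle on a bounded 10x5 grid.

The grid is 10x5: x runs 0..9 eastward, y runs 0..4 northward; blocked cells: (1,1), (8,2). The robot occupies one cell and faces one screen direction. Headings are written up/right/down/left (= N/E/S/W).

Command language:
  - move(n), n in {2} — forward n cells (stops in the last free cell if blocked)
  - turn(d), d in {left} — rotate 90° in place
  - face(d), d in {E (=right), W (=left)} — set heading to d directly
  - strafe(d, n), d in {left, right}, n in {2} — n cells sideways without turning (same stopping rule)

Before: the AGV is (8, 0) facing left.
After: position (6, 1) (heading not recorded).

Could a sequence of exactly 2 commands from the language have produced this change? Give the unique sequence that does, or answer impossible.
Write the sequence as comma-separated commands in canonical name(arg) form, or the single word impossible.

strafe(right, 2), move(2)

key: strafe(right, 2) is stopped early by the blocked cell at (8,2)
from: (8, 0) facing left
[1] after strafe(right, 2): (8, 1) facing left
[2] after move(2): (6, 1) facing left
no rival 2-sequence matches.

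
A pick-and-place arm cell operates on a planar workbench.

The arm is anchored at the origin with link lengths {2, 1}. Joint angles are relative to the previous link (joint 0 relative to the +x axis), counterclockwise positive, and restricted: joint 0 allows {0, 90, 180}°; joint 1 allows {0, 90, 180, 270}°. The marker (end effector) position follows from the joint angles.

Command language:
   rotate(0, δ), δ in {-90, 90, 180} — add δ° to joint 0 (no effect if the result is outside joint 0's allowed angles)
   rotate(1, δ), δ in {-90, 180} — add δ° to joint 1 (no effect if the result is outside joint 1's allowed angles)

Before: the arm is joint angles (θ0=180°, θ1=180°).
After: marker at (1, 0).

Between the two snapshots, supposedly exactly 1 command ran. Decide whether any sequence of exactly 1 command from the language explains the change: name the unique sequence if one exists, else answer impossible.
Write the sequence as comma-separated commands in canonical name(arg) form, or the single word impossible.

initial: joint angles (θ0=180°, θ1=180°)
step 1 (rotate(0, 180)): joint angles (θ0=0°, θ1=180°)
no other 1-command option fits: unique.

rotate(0, 180)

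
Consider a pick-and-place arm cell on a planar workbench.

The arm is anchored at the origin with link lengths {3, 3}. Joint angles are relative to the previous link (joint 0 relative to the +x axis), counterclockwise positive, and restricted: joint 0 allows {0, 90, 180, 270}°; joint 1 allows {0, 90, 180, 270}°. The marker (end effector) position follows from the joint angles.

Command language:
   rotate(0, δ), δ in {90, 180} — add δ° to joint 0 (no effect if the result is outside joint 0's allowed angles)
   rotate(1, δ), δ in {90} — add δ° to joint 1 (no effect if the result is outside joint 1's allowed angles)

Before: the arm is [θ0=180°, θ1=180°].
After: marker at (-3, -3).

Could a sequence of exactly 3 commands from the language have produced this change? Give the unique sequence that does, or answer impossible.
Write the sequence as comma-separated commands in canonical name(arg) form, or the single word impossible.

t0: [θ0=180°, θ1=180°]
t=1 rotate(1, 90) ⇒ [θ0=180°, θ1=270°]
t=2 rotate(1, 90) ⇒ [θ0=180°, θ1=0°]
t=3 rotate(1, 90) ⇒ [θ0=180°, θ1=90°]
all 27 alternatives checked — unique.

rotate(1, 90), rotate(1, 90), rotate(1, 90)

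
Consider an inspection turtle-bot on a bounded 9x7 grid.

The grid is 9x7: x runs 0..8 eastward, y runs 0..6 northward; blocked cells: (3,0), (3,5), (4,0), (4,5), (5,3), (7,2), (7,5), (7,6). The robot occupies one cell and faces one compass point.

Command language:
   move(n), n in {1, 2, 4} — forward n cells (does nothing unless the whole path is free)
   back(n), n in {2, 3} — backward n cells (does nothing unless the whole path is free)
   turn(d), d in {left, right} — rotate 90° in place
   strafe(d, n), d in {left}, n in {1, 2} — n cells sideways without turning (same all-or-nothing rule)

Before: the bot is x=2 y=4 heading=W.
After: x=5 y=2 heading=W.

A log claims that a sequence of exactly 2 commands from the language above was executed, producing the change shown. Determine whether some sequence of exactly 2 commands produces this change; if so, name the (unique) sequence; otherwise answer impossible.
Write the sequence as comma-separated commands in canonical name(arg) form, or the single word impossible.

key: order matters: swapping strafe(left, 2) and back(3) lands elsewhere
begin: x=2 y=4 heading=W
1. strafe(left, 2) → x=2 y=2 heading=W
2. back(3) → x=5 y=2 heading=W
no rival 2-sequence matches.

strafe(left, 2), back(3)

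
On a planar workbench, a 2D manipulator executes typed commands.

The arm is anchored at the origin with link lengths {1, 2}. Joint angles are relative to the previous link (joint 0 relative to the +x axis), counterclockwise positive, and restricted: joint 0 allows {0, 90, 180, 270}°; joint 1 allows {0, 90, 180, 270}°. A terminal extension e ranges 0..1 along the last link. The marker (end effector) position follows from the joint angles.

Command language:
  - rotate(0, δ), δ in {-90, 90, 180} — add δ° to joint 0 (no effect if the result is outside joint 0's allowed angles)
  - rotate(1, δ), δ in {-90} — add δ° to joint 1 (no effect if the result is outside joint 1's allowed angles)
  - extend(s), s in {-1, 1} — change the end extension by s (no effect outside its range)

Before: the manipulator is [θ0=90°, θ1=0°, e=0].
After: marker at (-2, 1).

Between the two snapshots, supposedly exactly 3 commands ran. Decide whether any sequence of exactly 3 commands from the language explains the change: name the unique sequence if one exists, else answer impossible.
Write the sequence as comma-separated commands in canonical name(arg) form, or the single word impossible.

rotate(1, -90), rotate(1, -90), rotate(1, -90)

from: [θ0=90°, θ1=0°, e=0]
[1] after rotate(1, -90): [θ0=90°, θ1=270°, e=0]
[2] after rotate(1, -90): [θ0=90°, θ1=180°, e=0]
[3] after rotate(1, -90): [θ0=90°, θ1=90°, e=0]
uniquely the one of 216 3-step routes that fits.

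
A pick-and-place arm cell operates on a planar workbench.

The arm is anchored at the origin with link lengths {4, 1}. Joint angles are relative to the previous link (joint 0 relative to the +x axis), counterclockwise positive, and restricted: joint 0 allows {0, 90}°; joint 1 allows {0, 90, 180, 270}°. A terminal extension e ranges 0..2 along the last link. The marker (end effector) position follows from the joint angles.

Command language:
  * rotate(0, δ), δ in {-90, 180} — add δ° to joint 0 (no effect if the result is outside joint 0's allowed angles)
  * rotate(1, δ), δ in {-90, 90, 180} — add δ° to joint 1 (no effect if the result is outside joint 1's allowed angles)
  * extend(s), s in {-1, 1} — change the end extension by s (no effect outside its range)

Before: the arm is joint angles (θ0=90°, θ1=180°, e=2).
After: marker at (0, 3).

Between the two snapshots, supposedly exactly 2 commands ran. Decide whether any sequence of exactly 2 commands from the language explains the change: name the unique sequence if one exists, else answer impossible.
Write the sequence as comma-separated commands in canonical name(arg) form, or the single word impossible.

begin: joint angles (θ0=90°, θ1=180°, e=2)
step 1 (extend(-1)): joint angles (θ0=90°, θ1=180°, e=1)
step 2 (extend(-1)): joint angles (θ0=90°, θ1=180°, e=0)
uniquely the one of 49 2-step routes that fits.

extend(-1), extend(-1)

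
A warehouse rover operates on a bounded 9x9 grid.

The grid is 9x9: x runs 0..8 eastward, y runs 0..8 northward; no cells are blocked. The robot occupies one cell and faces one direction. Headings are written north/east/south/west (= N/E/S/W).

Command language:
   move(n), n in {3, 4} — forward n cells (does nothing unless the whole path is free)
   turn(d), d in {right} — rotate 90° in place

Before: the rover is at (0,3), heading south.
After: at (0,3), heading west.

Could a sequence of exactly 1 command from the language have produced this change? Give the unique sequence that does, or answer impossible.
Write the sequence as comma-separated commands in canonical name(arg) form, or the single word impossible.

turn(right)

key: (0,3) unchanged — the single command moves nothing
begin: at (0,3), heading south
step 1 (turn(right)): at (0,3), heading west
no other 1-command option fits: unique.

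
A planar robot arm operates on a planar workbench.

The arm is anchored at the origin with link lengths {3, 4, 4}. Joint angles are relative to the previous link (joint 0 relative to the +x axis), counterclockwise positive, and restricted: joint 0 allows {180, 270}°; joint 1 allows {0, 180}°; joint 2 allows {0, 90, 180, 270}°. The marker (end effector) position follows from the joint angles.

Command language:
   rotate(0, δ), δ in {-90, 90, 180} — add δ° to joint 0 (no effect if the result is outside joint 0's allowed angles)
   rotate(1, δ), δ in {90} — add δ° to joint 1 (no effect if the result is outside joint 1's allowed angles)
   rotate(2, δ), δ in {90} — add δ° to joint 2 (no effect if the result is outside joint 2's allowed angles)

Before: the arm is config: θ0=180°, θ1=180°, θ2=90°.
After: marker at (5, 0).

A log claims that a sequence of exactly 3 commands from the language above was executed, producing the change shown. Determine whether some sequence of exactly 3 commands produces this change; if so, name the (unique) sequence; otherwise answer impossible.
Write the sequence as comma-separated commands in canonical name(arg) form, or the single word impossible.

rotate(2, 90), rotate(2, 90), rotate(2, 90)

t0: config: θ0=180°, θ1=180°, θ2=90°
step 1 (rotate(2, 90)): config: θ0=180°, θ1=180°, θ2=180°
step 2 (rotate(2, 90)): config: θ0=180°, θ1=180°, θ2=270°
step 3 (rotate(2, 90)): config: θ0=180°, θ1=180°, θ2=0°
all 125 alternatives checked — unique.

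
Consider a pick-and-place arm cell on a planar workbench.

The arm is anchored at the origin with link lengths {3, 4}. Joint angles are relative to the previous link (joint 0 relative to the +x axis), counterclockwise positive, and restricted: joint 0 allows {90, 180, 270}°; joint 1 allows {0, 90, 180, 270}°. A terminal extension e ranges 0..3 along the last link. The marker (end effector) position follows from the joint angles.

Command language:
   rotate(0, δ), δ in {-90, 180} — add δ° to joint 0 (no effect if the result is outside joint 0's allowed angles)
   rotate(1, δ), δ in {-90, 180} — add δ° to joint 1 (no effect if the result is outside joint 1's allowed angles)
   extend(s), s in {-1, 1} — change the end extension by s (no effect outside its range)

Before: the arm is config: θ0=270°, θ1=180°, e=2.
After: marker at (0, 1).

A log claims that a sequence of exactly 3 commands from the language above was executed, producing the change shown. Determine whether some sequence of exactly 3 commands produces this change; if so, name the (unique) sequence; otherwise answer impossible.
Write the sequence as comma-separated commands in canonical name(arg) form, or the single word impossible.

extend(-1), extend(-1), extend(-1)

from: config: θ0=270°, θ1=180°, e=2
1. extend(-1) → config: θ0=270°, θ1=180°, e=1
2. extend(-1) → config: θ0=270°, θ1=180°, e=0
3. extend(-1) → config: θ0=270°, θ1=180°, e=0
no rival 3-sequence matches.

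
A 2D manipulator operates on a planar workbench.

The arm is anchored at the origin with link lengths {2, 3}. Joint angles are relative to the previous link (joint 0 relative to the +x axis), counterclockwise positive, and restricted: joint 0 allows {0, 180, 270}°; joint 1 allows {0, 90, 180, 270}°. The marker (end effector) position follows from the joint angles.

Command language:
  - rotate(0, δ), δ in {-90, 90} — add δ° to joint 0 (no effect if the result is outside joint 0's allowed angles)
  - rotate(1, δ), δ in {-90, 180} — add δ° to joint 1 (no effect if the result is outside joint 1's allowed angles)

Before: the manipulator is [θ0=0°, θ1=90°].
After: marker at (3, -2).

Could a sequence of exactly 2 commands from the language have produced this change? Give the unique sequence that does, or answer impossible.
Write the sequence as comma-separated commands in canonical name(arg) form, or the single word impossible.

key: running rotate(0, -90) before rotate(0, 90) would end elsewhere — order is forced
initial: [θ0=0°, θ1=90°]
[1] after rotate(0, 90): [θ0=0°, θ1=90°]
[2] after rotate(0, -90): [θ0=270°, θ1=90°]
no rival 2-sequence matches.

rotate(0, 90), rotate(0, -90)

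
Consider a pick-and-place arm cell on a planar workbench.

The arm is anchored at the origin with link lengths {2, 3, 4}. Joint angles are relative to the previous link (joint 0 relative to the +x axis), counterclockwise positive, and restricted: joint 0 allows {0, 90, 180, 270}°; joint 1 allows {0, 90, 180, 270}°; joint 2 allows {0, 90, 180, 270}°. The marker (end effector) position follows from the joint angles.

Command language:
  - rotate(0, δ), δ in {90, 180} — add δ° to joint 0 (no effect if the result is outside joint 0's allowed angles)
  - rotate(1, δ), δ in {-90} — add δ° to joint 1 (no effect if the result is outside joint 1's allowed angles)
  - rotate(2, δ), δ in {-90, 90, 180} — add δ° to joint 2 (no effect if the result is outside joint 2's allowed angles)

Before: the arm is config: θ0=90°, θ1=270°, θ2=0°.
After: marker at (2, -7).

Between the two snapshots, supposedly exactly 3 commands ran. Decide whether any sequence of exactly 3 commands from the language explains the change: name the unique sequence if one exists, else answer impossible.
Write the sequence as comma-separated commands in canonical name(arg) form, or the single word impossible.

rotate(0, 90), rotate(0, 90), rotate(0, 90)

initial: config: θ0=90°, θ1=270°, θ2=0°
t=1 rotate(0, 90) ⇒ config: θ0=180°, θ1=270°, θ2=0°
t=2 rotate(0, 90) ⇒ config: θ0=270°, θ1=270°, θ2=0°
t=3 rotate(0, 90) ⇒ config: θ0=0°, θ1=270°, θ2=0°
all 216 alternatives checked — unique.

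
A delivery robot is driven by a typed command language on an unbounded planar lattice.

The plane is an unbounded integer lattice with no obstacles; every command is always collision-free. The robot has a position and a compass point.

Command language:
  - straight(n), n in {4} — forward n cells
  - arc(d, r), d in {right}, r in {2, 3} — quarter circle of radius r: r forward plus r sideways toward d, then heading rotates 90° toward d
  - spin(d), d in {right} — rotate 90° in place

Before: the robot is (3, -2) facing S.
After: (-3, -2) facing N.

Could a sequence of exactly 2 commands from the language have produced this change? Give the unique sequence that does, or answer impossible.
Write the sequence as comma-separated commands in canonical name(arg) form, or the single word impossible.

arc(right, 3), arc(right, 3)

key: position moved to (-3,-2) AND the heading swung to N — translation plus rotation needed
start: (3, -2) facing S
[1] after arc(right, 3): (0, -5) facing W
[2] after arc(right, 3): (-3, -2) facing N
no other 2-command option fits: unique.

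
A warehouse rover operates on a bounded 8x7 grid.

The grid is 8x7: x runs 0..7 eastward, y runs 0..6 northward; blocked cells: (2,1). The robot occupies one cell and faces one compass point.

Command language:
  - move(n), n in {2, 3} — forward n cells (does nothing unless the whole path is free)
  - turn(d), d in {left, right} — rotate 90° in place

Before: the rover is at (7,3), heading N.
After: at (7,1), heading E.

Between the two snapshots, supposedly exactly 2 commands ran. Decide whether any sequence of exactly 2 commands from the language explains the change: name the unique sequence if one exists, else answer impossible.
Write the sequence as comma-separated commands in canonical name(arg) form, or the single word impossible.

all 16 sequences checked — none match.

impossible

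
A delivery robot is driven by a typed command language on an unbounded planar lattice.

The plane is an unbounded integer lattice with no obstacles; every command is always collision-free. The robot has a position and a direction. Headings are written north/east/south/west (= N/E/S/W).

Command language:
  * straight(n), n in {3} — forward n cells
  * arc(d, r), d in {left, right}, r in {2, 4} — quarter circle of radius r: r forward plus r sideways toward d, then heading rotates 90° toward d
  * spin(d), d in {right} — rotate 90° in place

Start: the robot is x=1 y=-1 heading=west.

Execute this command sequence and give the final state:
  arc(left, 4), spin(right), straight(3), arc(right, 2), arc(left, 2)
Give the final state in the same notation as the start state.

begin: x=1 y=-1 heading=west
[1] after arc(left, 4): x=-3 y=-5 heading=south
[2] after spin(right): x=-3 y=-5 heading=west
[3] after straight(3): x=-6 y=-5 heading=west
[4] after arc(right, 2): x=-8 y=-3 heading=north
[5] after arc(left, 2): x=-10 y=-1 heading=west

x=-10 y=-1 heading=west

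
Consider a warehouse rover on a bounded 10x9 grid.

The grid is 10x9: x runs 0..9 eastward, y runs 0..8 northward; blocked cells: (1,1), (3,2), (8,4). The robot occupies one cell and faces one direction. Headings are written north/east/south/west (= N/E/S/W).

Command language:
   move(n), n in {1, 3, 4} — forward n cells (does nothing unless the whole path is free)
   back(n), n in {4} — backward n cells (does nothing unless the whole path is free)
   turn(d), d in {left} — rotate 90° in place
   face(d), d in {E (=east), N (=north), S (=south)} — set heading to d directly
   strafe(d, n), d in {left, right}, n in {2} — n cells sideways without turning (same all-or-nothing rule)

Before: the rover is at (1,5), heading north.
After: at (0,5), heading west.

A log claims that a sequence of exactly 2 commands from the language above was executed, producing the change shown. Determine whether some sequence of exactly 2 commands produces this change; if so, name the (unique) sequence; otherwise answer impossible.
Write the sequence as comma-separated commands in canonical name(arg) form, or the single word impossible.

key: cell and facing (now W) both changed — the 2 commands mix motion and turning
initial: at (1,5), heading north
[1] after turn(left): at (1,5), heading west
[2] after move(1): at (0,5), heading west
all 100 alternatives checked — unique.

turn(left), move(1)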